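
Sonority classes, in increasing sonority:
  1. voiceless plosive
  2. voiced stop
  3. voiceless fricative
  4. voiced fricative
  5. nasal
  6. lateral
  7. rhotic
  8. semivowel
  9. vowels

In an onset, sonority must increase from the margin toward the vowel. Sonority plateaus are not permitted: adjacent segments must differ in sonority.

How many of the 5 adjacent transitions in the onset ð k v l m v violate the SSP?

3

/ð/ is a voiced fricative (sonority 4).
/k/ is a voiceless plosive (sonority 1).
/v/ is a voiced fricative (sonority 4).
/l/ is a lateral (sonority 6).
/m/ is a nasal (sonority 5).
/v/ is a voiced fricative (sonority 4).
/ð/→/k/: 4→1 (does not rise) — violation.
/k/→/v/: 1→4 (rises) — ok.
/v/→/l/: 4→6 (rises) — ok.
/l/→/m/: 6→5 (does not rise) — violation.
/m/→/v/: 5→4 (does not rise) — violation.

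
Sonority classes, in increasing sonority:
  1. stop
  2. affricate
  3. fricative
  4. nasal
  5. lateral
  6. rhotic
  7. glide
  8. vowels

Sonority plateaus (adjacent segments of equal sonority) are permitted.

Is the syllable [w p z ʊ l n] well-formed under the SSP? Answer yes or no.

Onset: /w/ is a glide (sonority 7), /p/ is a stop (sonority 1), /z/ is a fricative (sonority 3); then the nucleus /ʊ/ (sonority 8).
Onset profile 7-1-3-8 — does not rise throughout.
Coda: /l/ is a lateral (sonority 5), /n/ is a nasal (sonority 4).
Coda profile 8-5-4 — falls from the nucleus.

no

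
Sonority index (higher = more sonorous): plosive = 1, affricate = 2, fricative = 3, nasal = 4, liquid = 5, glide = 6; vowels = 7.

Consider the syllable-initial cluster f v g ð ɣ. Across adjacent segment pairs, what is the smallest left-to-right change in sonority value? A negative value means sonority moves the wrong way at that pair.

-2

/f/: fricative = 3.
/v/: fricative = 3.
/g/: plosive = 1.
/ð/: fricative = 3.
/ɣ/: fricative = 3.
/f/→/v/: change +0.
/v/→/g/: change -2.
/g/→/ð/: change +2.
/ð/→/ɣ/: change +0.
Minimum = -2.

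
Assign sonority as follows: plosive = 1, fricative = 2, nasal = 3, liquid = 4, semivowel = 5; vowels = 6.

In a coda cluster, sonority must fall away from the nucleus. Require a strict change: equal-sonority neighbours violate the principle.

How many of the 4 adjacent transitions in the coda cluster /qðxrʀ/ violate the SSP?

4

/q/ — plosive, sonority 1.
/ð/ — fricative, sonority 2.
/x/ — fricative, sonority 2.
/r/ — liquid, sonority 4.
/ʀ/ — liquid, sonority 4.
/q/→/ð/: 1→2 (does not fall) — violation.
/ð/→/x/: 2→2 (plateau) — violation.
/x/→/r/: 2→4 (does not fall) — violation.
/r/→/ʀ/: 4→4 (plateau) — violation.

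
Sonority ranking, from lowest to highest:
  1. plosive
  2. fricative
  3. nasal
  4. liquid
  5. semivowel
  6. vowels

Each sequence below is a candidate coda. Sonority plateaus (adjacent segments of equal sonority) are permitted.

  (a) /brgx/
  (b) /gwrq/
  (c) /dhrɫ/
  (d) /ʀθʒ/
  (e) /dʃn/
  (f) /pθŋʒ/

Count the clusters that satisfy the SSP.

1

(a) /brgx/: profile 1-4-1-2 — violates.
(b) /gwrq/: profile 1-5-4-1 — violates.
(c) /dhrɫ/: profile 1-2-4-4 — violates.
(d) /ʀθʒ/: profile 4-2-2 — obeys.
(e) /dʃn/: profile 1-2-3 — violates.
(f) /pθŋʒ/: profile 1-2-3-2 — violates.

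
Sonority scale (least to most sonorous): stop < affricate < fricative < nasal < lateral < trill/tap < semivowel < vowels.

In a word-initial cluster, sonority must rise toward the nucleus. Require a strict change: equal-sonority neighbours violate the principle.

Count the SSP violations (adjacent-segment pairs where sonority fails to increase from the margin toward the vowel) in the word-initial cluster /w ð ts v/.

/w/: semivowel = 7.
/ð/: fricative = 3.
/ts/: affricate = 2.
/v/: fricative = 3.
/w/→/ð/: 7→3 (does not rise) — violation.
/ð/→/ts/: 3→2 (does not rise) — violation.
/ts/→/v/: 2→3 (rises) — ok.

2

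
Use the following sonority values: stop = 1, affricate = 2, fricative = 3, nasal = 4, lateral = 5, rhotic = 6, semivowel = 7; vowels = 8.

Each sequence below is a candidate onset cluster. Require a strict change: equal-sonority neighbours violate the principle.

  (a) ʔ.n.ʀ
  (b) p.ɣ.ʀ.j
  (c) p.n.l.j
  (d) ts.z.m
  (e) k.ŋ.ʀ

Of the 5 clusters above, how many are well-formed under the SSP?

5

(a) ʔ.n.ʀ: profile 1-4-6 — obeys.
(b) p.ɣ.ʀ.j: profile 1-3-6-7 — obeys.
(c) p.n.l.j: profile 1-4-5-7 — obeys.
(d) ts.z.m: profile 2-3-4 — obeys.
(e) k.ŋ.ʀ: profile 1-4-6 — obeys.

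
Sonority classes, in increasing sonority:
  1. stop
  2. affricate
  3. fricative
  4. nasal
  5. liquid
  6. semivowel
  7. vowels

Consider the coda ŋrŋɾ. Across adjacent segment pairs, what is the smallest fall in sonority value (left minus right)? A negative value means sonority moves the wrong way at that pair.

/ŋ/ — nasal, sonority 4.
/r/ — liquid, sonority 5.
/ŋ/ — nasal, sonority 4.
/ɾ/ — liquid, sonority 5.
/ŋ/→/r/: change -1.
/r/→/ŋ/: change +1.
/ŋ/→/ɾ/: change -1.
Minimum = -1.

-1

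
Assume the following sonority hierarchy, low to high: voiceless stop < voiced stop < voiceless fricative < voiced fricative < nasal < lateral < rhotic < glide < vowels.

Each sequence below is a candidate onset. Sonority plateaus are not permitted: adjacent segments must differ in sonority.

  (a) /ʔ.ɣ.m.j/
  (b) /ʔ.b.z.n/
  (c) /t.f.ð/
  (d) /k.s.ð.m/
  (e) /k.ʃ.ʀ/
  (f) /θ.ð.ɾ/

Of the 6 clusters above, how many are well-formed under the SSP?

6

(a) 1-4-5-8 → obeys
(b) 1-2-4-5 → obeys
(c) 1-3-4 → obeys
(d) 1-3-4-5 → obeys
(e) 1-3-7 → obeys
(f) 3-4-7 → obeys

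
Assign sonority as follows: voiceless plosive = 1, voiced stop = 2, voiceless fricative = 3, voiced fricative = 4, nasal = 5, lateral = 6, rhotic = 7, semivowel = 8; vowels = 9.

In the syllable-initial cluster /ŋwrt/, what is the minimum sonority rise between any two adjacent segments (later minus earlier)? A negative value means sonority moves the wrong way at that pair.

/ŋ/ — nasal, sonority 5.
/w/ — semivowel, sonority 8.
/r/ — rhotic, sonority 7.
/t/ — voiceless plosive, sonority 1.
/ŋ/→/w/: change +3.
/w/→/r/: change -1.
/r/→/t/: change -6.
Minimum = -6.

-6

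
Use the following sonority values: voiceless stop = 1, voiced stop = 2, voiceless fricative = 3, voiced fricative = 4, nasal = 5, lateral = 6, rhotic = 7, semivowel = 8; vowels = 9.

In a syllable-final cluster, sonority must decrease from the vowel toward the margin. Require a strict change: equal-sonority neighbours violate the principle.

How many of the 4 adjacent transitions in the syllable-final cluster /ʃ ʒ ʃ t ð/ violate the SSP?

/ʃ/ is a voiceless fricative (sonority 3).
/ʒ/ is a voiced fricative (sonority 4).
/ʃ/ is a voiceless fricative (sonority 3).
/t/ is a voiceless stop (sonority 1).
/ð/ is a voiced fricative (sonority 4).
/ʃ/→/ʒ/: 3→4 (does not fall) — violation.
/ʒ/→/ʃ/: 4→3 (falls) — ok.
/ʃ/→/t/: 3→1 (falls) — ok.
/t/→/ð/: 1→4 (does not fall) — violation.

2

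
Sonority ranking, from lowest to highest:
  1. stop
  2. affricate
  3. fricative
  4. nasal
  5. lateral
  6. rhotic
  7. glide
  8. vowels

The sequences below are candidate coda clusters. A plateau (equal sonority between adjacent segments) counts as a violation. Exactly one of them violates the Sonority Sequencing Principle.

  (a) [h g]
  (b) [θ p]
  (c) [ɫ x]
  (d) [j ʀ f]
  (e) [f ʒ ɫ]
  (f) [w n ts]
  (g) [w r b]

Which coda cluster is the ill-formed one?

e

(a) sonority 3-1: well-formed.
(b) sonority 3-1: well-formed.
(c) sonority 5-3: well-formed.
(d) sonority 7-6-3: well-formed.
(e) sonority 3-3-5: ill-formed.
(f) sonority 7-4-2: well-formed.
(g) sonority 7-6-1: well-formed.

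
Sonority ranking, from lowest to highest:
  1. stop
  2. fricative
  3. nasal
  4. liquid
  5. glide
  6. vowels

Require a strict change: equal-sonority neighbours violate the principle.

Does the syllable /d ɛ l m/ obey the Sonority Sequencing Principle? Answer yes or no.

yes

Onset: /d/ is a stop (sonority 1); then the nucleus /ɛ/ (sonority 6).
Onset profile 1-6 — rises to the nucleus.
Coda: /l/ is a liquid (sonority 4), /m/ is a nasal (sonority 3).
Coda profile 6-4-3 — falls from the nucleus.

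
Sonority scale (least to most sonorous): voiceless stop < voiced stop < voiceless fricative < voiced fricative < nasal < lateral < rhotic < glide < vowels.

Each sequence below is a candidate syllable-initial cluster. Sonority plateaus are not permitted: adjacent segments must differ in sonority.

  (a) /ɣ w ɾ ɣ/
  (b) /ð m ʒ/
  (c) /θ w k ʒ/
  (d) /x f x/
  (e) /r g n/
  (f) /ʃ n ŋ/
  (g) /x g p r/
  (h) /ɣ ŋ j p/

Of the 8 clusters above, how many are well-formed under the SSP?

(a) sonority 4-8-7-4: ill-formed.
(b) sonority 4-5-4: ill-formed.
(c) sonority 3-8-1-4: ill-formed.
(d) sonority 3-3-3: ill-formed.
(e) sonority 7-2-5: ill-formed.
(f) sonority 3-5-5: ill-formed.
(g) sonority 3-2-1-7: ill-formed.
(h) sonority 4-5-8-1: ill-formed.

0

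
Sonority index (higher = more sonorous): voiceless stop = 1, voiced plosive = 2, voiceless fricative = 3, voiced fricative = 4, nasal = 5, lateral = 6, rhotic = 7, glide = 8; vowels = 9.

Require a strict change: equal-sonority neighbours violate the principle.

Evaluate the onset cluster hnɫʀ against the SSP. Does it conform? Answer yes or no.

yes

/h/ — voiceless fricative, sonority 3.
/n/ — nasal, sonority 5.
/ɫ/ — lateral, sonority 6.
/ʀ/ — rhotic, sonority 7.
The profile 3-5-6-7 strictly rises, so the onset cluster satisfies the SSP.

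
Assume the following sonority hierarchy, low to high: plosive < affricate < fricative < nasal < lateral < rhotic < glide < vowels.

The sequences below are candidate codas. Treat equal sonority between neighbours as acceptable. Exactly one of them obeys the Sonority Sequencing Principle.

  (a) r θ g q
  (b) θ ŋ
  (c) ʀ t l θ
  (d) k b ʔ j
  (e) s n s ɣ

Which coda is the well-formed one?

a

(a) sonority 6-3-1-1: well-formed.
(b) sonority 3-4: ill-formed.
(c) sonority 6-1-5-3: ill-formed.
(d) sonority 1-1-1-7: ill-formed.
(e) sonority 3-4-3-3: ill-formed.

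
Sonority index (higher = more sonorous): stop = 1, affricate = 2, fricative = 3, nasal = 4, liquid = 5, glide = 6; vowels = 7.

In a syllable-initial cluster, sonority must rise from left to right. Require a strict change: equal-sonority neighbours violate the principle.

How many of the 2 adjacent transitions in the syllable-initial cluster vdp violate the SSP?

2

/v/ is a fricative (sonority 3).
/d/ is a stop (sonority 1).
/p/ is a stop (sonority 1).
/v/→/d/: 3→1 (does not rise) — violation.
/d/→/p/: 1→1 (plateau) — violation.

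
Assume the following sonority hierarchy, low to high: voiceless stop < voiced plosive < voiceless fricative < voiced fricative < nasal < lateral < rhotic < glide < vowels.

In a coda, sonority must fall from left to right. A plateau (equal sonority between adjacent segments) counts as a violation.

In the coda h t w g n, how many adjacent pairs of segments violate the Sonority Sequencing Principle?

2

/h/ is a voiceless fricative (sonority 3).
/t/ is a voiceless stop (sonority 1).
/w/ is a glide (sonority 8).
/g/ is a voiced plosive (sonority 2).
/n/ is a nasal (sonority 5).
/h/→/t/: 3→1 (falls) — ok.
/t/→/w/: 1→8 (does not fall) — violation.
/w/→/g/: 8→2 (falls) — ok.
/g/→/n/: 2→5 (does not fall) — violation.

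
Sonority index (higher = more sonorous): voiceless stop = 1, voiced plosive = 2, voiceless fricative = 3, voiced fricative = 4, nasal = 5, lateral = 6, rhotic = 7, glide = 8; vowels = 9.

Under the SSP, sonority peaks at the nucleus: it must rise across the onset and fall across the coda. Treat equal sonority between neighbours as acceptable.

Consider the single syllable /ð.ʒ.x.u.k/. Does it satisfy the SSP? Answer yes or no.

no

Onset: /ð/ is a voiced fricative (sonority 4), /ʒ/ is a voiced fricative (sonority 4), /x/ is a voiceless fricative (sonority 3); then the nucleus /u/ (sonority 9).
Onset profile 4-4-3-9 — does not rise throughout.
Coda: /k/ is a voiceless stop (sonority 1).
Coda profile 9-1 — falls from the nucleus.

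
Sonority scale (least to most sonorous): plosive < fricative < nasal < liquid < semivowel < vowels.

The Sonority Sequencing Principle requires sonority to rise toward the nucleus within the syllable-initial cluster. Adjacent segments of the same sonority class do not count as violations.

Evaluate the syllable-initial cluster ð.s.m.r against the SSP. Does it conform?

yes

/ð/ — fricative, sonority 2.
/s/ — fricative, sonority 2.
/m/ — nasal, sonority 3.
/r/ — liquid, sonority 4.
The profile 2-2-3-4 is non-decreasing (plateaus allowed), so the syllable-initial cluster satisfies the SSP.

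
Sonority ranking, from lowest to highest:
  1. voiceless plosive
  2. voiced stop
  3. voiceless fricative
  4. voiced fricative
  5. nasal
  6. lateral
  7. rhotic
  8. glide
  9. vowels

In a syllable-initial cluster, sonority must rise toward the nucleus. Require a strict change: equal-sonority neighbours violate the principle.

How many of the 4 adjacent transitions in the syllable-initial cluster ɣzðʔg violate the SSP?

3

/ɣ/ — voiced fricative, sonority 4.
/z/ — voiced fricative, sonority 4.
/ð/ — voiced fricative, sonority 4.
/ʔ/ — voiceless plosive, sonority 1.
/g/ — voiced stop, sonority 2.
/ɣ/→/z/: 4→4 (plateau) — violation.
/z/→/ð/: 4→4 (plateau) — violation.
/ð/→/ʔ/: 4→1 (does not rise) — violation.
/ʔ/→/g/: 1→2 (rises) — ok.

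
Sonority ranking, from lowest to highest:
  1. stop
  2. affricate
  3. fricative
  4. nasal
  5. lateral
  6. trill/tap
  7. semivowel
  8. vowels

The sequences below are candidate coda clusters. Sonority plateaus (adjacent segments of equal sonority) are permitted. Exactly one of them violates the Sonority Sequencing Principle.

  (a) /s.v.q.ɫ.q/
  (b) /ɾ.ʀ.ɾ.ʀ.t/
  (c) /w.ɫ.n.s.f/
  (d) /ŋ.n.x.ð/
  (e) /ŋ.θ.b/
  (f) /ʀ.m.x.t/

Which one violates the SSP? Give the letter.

a

(a) sonority 3-3-1-5-1: ill-formed.
(b) sonority 6-6-6-6-1: well-formed.
(c) sonority 7-5-4-3-3: well-formed.
(d) sonority 4-4-3-3: well-formed.
(e) sonority 4-3-1: well-formed.
(f) sonority 6-4-3-1: well-formed.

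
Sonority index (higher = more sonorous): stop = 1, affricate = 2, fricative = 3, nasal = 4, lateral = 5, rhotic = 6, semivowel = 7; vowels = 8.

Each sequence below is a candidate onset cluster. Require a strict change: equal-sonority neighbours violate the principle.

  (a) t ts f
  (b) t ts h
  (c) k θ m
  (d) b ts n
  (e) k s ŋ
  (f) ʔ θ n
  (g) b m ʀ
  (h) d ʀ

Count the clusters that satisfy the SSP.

8

(a) 1-2-3 → obeys
(b) 1-2-3 → obeys
(c) 1-3-4 → obeys
(d) 1-2-4 → obeys
(e) 1-3-4 → obeys
(f) 1-3-4 → obeys
(g) 1-4-6 → obeys
(h) 1-6 → obeys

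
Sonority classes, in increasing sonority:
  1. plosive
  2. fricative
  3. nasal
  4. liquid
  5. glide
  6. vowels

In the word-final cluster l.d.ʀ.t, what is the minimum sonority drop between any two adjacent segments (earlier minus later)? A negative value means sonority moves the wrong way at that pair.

/l/ is a liquid (sonority 4).
/d/ is a plosive (sonority 1).
/ʀ/ is a liquid (sonority 4).
/t/ is a plosive (sonority 1).
/l/→/d/: change +3.
/d/→/ʀ/: change -3.
/ʀ/→/t/: change +3.
Minimum = -3.

-3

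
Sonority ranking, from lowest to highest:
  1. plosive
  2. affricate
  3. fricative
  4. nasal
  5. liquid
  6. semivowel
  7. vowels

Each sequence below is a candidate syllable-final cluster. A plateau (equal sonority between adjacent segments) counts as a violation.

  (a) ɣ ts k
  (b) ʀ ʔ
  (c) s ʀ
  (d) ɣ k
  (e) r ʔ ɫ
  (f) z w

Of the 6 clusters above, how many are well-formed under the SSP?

3

(a) sonority 3-2-1: well-formed.
(b) sonority 5-1: well-formed.
(c) sonority 3-5: ill-formed.
(d) sonority 3-1: well-formed.
(e) sonority 5-1-5: ill-formed.
(f) sonority 3-6: ill-formed.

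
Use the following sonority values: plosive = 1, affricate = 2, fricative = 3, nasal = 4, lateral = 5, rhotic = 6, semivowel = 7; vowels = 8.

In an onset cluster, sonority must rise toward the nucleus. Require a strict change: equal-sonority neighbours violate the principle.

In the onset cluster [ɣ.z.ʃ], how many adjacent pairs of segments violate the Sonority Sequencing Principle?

2

/ɣ/ is a fricative (sonority 3).
/z/ is a fricative (sonority 3).
/ʃ/ is a fricative (sonority 3).
/ɣ/→/z/: 3→3 (plateau) — violation.
/z/→/ʃ/: 3→3 (plateau) — violation.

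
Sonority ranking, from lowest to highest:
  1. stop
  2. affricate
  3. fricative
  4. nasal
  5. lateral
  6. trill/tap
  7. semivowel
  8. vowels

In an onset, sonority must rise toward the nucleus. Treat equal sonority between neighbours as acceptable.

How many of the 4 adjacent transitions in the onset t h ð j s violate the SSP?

/t/ is a stop (sonority 1).
/h/ is a fricative (sonority 3).
/ð/ is a fricative (sonority 3).
/j/ is a semivowel (sonority 7).
/s/ is a fricative (sonority 3).
/t/→/h/: 1→3 (rises) — ok.
/h/→/ð/: 3→3 (plateau, allowed) — ok.
/ð/→/j/: 3→7 (rises) — ok.
/j/→/s/: 7→3 (does not rise) — violation.

1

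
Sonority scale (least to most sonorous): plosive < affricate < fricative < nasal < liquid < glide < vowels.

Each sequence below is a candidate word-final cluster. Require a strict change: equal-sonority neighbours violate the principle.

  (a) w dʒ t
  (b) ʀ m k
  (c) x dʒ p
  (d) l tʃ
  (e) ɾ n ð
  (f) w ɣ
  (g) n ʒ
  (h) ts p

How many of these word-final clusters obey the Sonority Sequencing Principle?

(a) w dʒ t: profile 6-2-1 — obeys.
(b) ʀ m k: profile 5-4-1 — obeys.
(c) x dʒ p: profile 3-2-1 — obeys.
(d) l tʃ: profile 5-2 — obeys.
(e) ɾ n ð: profile 5-4-3 — obeys.
(f) w ɣ: profile 6-3 — obeys.
(g) n ʒ: profile 4-3 — obeys.
(h) ts p: profile 2-1 — obeys.

8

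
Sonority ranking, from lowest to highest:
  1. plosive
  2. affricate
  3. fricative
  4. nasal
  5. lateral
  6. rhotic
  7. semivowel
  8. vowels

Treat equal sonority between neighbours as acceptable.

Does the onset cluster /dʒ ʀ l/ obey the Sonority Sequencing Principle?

no

/dʒ/ — affricate, sonority 2.
/ʀ/ — rhotic, sonority 6.
/l/ — lateral, sonority 5.
The profile is 2-6-5. Between /ʀ/ (6) and /l/ (5) sonority does not rise, so the cluster violates the SSP.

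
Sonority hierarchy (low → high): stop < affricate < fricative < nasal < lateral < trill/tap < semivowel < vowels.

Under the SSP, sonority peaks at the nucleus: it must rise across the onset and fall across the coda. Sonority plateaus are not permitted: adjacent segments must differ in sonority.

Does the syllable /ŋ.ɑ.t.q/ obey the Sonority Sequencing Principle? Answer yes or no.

Onset: /ŋ/ is a nasal (sonority 4); then the nucleus /ɑ/ (sonority 8).
Onset profile 4-8 — rises to the nucleus.
Coda: /t/ is a stop (sonority 1), /q/ is a stop (sonority 1).
Coda profile 8-1-1 — does not strictly fall throughout.

no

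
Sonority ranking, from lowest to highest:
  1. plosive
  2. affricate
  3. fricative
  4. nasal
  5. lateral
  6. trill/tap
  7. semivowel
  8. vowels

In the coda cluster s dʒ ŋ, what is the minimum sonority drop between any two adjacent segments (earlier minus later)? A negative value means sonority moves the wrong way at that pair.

/s/ is a fricative (sonority 3).
/dʒ/ is an affricate (sonority 2).
/ŋ/ is a nasal (sonority 4).
/s/→/dʒ/: change +1.
/dʒ/→/ŋ/: change -2.
Minimum = -2.

-2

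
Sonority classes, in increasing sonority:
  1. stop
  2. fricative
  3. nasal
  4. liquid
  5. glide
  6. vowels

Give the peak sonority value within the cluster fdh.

/f/: fricative = 2.
/d/: stop = 1.
/h/: fricative = 2.
The maximum is 2.

2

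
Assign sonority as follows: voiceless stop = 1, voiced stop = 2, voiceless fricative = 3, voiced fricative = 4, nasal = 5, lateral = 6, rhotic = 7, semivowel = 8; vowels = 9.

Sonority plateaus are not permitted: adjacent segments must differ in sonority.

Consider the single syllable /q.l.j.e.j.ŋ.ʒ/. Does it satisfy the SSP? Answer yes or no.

yes

Onset: /q/ is a voiceless stop (sonority 1), /l/ is a lateral (sonority 6), /j/ is a semivowel (sonority 8); then the nucleus /e/ (sonority 9).
Onset profile 1-6-8-9 — rises to the nucleus.
Coda: /j/ is a semivowel (sonority 8), /ŋ/ is a nasal (sonority 5), /ʒ/ is a voiced fricative (sonority 4).
Coda profile 9-8-5-4 — falls from the nucleus.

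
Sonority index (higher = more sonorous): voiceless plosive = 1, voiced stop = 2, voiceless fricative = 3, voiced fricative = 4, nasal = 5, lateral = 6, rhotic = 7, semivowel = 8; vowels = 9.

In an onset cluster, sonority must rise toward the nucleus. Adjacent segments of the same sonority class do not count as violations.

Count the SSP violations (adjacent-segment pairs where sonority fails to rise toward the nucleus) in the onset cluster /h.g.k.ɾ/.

2

/h/ — voiceless fricative, sonority 3.
/g/ — voiced stop, sonority 2.
/k/ — voiceless plosive, sonority 1.
/ɾ/ — rhotic, sonority 7.
/h/→/g/: 3→2 (does not rise) — violation.
/g/→/k/: 2→1 (does not rise) — violation.
/k/→/ɾ/: 1→7 (rises) — ok.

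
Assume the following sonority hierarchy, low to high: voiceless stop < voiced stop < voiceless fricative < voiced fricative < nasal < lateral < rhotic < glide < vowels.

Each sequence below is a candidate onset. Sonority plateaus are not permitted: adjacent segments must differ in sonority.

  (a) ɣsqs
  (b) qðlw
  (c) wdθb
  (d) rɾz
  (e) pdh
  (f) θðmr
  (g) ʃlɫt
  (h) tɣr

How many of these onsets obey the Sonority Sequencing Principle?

4

(a) ɣsqs: profile 4-3-1-3 — violates.
(b) qðlw: profile 1-4-6-8 — obeys.
(c) wdθb: profile 8-2-3-2 — violates.
(d) rɾz: profile 7-7-4 — violates.
(e) pdh: profile 1-2-3 — obeys.
(f) θðmr: profile 3-4-5-7 — obeys.
(g) ʃlɫt: profile 3-6-6-1 — violates.
(h) tɣr: profile 1-4-7 — obeys.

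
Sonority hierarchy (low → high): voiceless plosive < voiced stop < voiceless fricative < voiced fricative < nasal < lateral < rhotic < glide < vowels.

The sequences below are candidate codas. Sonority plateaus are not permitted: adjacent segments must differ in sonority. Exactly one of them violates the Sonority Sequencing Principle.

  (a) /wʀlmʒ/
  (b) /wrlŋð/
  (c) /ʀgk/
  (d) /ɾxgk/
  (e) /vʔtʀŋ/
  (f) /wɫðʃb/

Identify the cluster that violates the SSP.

e

(a) 8-7-6-5-4 → obeys
(b) 8-7-6-5-4 → obeys
(c) 7-2-1 → obeys
(d) 7-3-2-1 → obeys
(e) 4-1-1-7-5 → violates
(f) 8-6-4-3-2 → obeys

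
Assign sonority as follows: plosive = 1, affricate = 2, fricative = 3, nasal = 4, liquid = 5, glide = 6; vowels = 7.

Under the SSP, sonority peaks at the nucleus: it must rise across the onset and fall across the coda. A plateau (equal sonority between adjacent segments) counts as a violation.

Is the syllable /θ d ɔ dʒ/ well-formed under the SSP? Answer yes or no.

Onset: /θ/ is a fricative (sonority 3), /d/ is a plosive (sonority 1); then the nucleus /ɔ/ (sonority 7).
Onset profile 3-1-7 — does not strictly rise throughout.
Coda: /dʒ/ is an affricate (sonority 2).
Coda profile 7-2 — falls from the nucleus.

no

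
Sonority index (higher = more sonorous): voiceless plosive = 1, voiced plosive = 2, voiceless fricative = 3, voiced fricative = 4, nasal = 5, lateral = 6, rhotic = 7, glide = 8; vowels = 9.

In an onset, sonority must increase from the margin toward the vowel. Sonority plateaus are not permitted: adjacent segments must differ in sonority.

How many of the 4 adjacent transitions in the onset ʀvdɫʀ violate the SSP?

/ʀ/ — rhotic, sonority 7.
/v/ — voiced fricative, sonority 4.
/d/ — voiced plosive, sonority 2.
/ɫ/ — lateral, sonority 6.
/ʀ/ — rhotic, sonority 7.
/ʀ/→/v/: 7→4 (does not rise) — violation.
/v/→/d/: 4→2 (does not rise) — violation.
/d/→/ɫ/: 2→6 (rises) — ok.
/ɫ/→/ʀ/: 6→7 (rises) — ok.

2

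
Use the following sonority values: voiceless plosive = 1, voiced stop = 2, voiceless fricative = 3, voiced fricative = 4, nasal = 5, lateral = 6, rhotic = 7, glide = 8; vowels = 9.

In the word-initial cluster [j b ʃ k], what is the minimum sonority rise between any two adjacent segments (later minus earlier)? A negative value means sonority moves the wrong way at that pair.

/j/: glide = 8.
/b/: voiced stop = 2.
/ʃ/: voiceless fricative = 3.
/k/: voiceless plosive = 1.
/j/→/b/: change -6.
/b/→/ʃ/: change +1.
/ʃ/→/k/: change -2.
Minimum = -6.

-6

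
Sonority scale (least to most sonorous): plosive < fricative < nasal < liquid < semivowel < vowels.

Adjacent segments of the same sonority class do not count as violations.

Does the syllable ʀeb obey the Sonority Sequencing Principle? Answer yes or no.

Onset: /ʀ/ is a liquid (sonority 4); then the nucleus /e/ (sonority 6).
Onset profile 4-6 — rises to the nucleus.
Coda: /b/ is a plosive (sonority 1).
Coda profile 6-1 — falls from the nucleus.

yes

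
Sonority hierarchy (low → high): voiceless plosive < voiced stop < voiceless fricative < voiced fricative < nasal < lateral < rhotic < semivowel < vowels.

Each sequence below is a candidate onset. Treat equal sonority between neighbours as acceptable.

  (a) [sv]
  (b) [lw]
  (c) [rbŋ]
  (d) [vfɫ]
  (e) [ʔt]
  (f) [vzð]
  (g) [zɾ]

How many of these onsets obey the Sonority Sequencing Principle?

(a) 3-4 → obeys
(b) 6-8 → obeys
(c) 7-2-5 → violates
(d) 4-3-6 → violates
(e) 1-1 → obeys
(f) 4-4-4 → obeys
(g) 4-7 → obeys

5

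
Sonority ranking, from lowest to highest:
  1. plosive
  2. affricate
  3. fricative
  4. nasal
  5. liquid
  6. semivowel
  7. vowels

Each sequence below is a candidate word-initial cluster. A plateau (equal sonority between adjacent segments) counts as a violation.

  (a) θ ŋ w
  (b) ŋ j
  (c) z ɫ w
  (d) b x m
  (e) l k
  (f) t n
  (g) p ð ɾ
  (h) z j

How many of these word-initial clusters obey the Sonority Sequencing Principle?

(a) 3-4-6 → obeys
(b) 4-6 → obeys
(c) 3-5-6 → obeys
(d) 1-3-4 → obeys
(e) 5-1 → violates
(f) 1-4 → obeys
(g) 1-3-5 → obeys
(h) 3-6 → obeys

7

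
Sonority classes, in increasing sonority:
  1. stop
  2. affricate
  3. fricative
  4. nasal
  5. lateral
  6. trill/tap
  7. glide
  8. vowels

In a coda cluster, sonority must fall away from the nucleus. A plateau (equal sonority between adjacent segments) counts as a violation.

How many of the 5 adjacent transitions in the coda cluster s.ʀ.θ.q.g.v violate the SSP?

3

/s/: fricative = 3.
/ʀ/: trill/tap = 6.
/θ/: fricative = 3.
/q/: stop = 1.
/g/: stop = 1.
/v/: fricative = 3.
/s/→/ʀ/: 3→6 (does not fall) — violation.
/ʀ/→/θ/: 6→3 (falls) — ok.
/θ/→/q/: 3→1 (falls) — ok.
/q/→/g/: 1→1 (plateau) — violation.
/g/→/v/: 1→3 (does not fall) — violation.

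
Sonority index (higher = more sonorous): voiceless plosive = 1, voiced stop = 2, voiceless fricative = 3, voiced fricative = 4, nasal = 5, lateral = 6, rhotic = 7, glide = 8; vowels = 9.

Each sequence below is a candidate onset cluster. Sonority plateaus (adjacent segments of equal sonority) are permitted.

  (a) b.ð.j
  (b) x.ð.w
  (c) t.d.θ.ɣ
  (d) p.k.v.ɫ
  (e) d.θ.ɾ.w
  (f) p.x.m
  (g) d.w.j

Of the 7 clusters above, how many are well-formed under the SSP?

(a) sonority 2-4-8: well-formed.
(b) sonority 3-4-8: well-formed.
(c) sonority 1-2-3-4: well-formed.
(d) sonority 1-1-4-6: well-formed.
(e) sonority 2-3-7-8: well-formed.
(f) sonority 1-3-5: well-formed.
(g) sonority 2-8-8: well-formed.

7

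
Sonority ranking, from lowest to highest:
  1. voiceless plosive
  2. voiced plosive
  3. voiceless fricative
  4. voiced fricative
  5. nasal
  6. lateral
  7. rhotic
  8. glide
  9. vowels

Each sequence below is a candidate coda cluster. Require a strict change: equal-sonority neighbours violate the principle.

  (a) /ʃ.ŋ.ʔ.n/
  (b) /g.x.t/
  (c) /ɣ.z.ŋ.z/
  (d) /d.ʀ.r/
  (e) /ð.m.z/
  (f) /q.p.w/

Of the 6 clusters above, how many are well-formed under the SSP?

0

(a) /ʃ.ŋ.ʔ.n/: profile 3-5-1-5 — violates.
(b) /g.x.t/: profile 2-3-1 — violates.
(c) /ɣ.z.ŋ.z/: profile 4-4-5-4 — violates.
(d) /d.ʀ.r/: profile 2-7-7 — violates.
(e) /ð.m.z/: profile 4-5-4 — violates.
(f) /q.p.w/: profile 1-1-8 — violates.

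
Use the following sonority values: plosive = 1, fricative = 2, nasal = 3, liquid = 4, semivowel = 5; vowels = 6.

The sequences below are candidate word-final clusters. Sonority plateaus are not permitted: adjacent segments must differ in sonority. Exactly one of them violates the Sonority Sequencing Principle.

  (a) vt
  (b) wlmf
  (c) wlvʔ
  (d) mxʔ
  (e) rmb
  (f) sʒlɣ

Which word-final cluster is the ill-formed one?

(a) vt: profile 2-1 — obeys.
(b) wlmf: profile 5-4-3-2 — obeys.
(c) wlvʔ: profile 5-4-2-1 — obeys.
(d) mxʔ: profile 3-2-1 — obeys.
(e) rmb: profile 4-3-1 — obeys.
(f) sʒlɣ: profile 2-2-4-2 — violates.

f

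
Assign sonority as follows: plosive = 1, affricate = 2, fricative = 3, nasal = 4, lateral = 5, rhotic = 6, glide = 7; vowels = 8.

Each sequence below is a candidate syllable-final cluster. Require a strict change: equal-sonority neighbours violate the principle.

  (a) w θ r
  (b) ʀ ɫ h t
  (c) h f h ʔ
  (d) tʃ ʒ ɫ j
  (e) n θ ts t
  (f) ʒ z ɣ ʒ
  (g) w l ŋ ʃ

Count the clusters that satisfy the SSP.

3

(a) sonority 7-3-6: ill-formed.
(b) sonority 6-5-3-1: well-formed.
(c) sonority 3-3-3-1: ill-formed.
(d) sonority 2-3-5-7: ill-formed.
(e) sonority 4-3-2-1: well-formed.
(f) sonority 3-3-3-3: ill-formed.
(g) sonority 7-5-4-3: well-formed.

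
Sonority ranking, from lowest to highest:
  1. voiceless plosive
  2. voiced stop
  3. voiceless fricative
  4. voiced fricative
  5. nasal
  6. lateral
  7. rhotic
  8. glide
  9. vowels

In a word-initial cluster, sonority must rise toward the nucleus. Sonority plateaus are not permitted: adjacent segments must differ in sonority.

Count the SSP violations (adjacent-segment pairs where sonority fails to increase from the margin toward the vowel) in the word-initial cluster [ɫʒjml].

2

/ɫ/: lateral = 6.
/ʒ/: voiced fricative = 4.
/j/: glide = 8.
/m/: nasal = 5.
/l/: lateral = 6.
/ɫ/→/ʒ/: 6→4 (does not rise) — violation.
/ʒ/→/j/: 4→8 (rises) — ok.
/j/→/m/: 8→5 (does not rise) — violation.
/m/→/l/: 5→6 (rises) — ok.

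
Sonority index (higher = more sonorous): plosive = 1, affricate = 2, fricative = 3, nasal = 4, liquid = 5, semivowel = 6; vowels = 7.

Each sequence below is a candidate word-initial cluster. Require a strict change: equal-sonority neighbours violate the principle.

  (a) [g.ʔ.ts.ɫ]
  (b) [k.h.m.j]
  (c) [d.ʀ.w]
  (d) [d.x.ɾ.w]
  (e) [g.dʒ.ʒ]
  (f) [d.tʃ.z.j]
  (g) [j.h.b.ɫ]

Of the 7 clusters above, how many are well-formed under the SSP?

(a) [g.ʔ.ts.ɫ]: profile 1-1-2-5 — violates.
(b) [k.h.m.j]: profile 1-3-4-6 — obeys.
(c) [d.ʀ.w]: profile 1-5-6 — obeys.
(d) [d.x.ɾ.w]: profile 1-3-5-6 — obeys.
(e) [g.dʒ.ʒ]: profile 1-2-3 — obeys.
(f) [d.tʃ.z.j]: profile 1-2-3-6 — obeys.
(g) [j.h.b.ɫ]: profile 6-3-1-5 — violates.

5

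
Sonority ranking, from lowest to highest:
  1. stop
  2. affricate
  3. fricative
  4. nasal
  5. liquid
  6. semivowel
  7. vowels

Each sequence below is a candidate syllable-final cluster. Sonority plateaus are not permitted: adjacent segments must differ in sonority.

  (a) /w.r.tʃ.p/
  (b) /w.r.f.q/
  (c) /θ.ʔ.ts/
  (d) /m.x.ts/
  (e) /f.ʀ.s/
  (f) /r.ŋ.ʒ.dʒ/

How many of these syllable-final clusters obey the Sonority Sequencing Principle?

4

(a) sonority 6-5-2-1: well-formed.
(b) sonority 6-5-3-1: well-formed.
(c) sonority 3-1-2: ill-formed.
(d) sonority 4-3-2: well-formed.
(e) sonority 3-5-3: ill-formed.
(f) sonority 5-4-3-2: well-formed.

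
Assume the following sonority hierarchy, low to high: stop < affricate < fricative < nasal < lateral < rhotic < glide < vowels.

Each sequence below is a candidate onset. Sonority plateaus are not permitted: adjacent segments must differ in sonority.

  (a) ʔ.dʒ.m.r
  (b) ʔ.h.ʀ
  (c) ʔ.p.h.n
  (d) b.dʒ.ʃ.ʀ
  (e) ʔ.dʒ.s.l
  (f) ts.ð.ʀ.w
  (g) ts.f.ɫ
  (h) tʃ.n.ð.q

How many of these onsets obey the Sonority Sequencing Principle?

6

(a) ʔ.dʒ.m.r: profile 1-2-4-6 — obeys.
(b) ʔ.h.ʀ: profile 1-3-6 — obeys.
(c) ʔ.p.h.n: profile 1-1-3-4 — violates.
(d) b.dʒ.ʃ.ʀ: profile 1-2-3-6 — obeys.
(e) ʔ.dʒ.s.l: profile 1-2-3-5 — obeys.
(f) ts.ð.ʀ.w: profile 2-3-6-7 — obeys.
(g) ts.f.ɫ: profile 2-3-5 — obeys.
(h) tʃ.n.ð.q: profile 2-4-3-1 — violates.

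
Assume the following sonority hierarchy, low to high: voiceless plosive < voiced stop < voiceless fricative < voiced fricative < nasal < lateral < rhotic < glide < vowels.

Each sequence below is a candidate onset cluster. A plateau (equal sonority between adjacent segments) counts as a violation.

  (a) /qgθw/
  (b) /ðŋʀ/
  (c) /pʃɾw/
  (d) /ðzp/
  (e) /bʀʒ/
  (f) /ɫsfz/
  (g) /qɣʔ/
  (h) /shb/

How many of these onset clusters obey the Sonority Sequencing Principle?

3

(a) sonority 1-2-3-8: well-formed.
(b) sonority 4-5-7: well-formed.
(c) sonority 1-3-7-8: well-formed.
(d) sonority 4-4-1: ill-formed.
(e) sonority 2-7-4: ill-formed.
(f) sonority 6-3-3-4: ill-formed.
(g) sonority 1-4-1: ill-formed.
(h) sonority 3-3-2: ill-formed.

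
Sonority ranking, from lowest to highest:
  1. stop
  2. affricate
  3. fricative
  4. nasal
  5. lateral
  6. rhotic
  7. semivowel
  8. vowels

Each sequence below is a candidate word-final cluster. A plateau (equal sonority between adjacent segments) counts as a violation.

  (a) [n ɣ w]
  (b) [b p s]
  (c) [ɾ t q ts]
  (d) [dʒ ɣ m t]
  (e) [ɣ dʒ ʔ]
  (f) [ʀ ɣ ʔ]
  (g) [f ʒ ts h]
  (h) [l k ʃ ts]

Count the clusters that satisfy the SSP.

2

(a) 4-3-7 → violates
(b) 1-1-3 → violates
(c) 6-1-1-2 → violates
(d) 2-3-4-1 → violates
(e) 3-2-1 → obeys
(f) 6-3-1 → obeys
(g) 3-3-2-3 → violates
(h) 5-1-3-2 → violates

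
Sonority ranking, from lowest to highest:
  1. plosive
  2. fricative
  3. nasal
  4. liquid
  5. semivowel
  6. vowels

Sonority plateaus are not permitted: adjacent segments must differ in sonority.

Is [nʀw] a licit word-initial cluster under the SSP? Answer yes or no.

/n/ — nasal, sonority 3.
/ʀ/ — liquid, sonority 4.
/w/ — semivowel, sonority 5.
The profile 3-4-5 strictly rises, so the word-initial cluster satisfies the SSP.

yes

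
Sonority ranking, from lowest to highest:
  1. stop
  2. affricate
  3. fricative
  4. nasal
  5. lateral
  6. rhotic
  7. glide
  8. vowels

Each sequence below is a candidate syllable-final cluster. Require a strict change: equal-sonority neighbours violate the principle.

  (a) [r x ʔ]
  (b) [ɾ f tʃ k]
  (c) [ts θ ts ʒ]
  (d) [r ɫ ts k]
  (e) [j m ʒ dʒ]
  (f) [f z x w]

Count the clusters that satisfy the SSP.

4

(a) sonority 6-3-1: well-formed.
(b) sonority 6-3-2-1: well-formed.
(c) sonority 2-3-2-3: ill-formed.
(d) sonority 6-5-2-1: well-formed.
(e) sonority 7-4-3-2: well-formed.
(f) sonority 3-3-3-7: ill-formed.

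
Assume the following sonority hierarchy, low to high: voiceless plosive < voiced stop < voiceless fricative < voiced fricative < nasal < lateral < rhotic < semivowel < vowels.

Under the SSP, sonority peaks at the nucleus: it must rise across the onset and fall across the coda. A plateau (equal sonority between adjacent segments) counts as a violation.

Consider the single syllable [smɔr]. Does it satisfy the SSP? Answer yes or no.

Onset: /s/ is a voiceless fricative (sonority 3), /m/ is a nasal (sonority 5); then the nucleus /ɔ/ (sonority 9).
Onset profile 3-5-9 — rises to the nucleus.
Coda: /r/ is a rhotic (sonority 7).
Coda profile 9-7 — falls from the nucleus.

yes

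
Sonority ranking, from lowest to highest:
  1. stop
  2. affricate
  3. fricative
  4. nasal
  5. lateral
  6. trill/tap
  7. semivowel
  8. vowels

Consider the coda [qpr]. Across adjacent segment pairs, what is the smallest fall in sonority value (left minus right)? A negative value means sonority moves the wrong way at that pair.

-5

/q/ — stop, sonority 1.
/p/ — stop, sonority 1.
/r/ — trill/tap, sonority 6.
/q/→/p/: change +0.
/p/→/r/: change -5.
Minimum = -5.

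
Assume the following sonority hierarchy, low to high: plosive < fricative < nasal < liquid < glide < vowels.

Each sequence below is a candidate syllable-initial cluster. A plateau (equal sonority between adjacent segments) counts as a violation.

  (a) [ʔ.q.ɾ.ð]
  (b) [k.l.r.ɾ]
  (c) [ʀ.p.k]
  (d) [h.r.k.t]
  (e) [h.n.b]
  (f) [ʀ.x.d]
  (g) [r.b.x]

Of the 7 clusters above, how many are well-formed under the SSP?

(a) 1-1-4-2 → violates
(b) 1-4-4-4 → violates
(c) 4-1-1 → violates
(d) 2-4-1-1 → violates
(e) 2-3-1 → violates
(f) 4-2-1 → violates
(g) 4-1-2 → violates

0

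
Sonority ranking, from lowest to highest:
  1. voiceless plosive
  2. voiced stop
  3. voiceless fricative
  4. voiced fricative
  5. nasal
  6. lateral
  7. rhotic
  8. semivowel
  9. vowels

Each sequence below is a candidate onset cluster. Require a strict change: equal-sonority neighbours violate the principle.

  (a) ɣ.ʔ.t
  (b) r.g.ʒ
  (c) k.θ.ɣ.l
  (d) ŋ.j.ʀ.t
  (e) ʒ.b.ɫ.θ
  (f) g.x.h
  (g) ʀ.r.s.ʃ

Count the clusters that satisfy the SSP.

1

(a) sonority 4-1-1: ill-formed.
(b) sonority 7-2-4: ill-formed.
(c) sonority 1-3-4-6: well-formed.
(d) sonority 5-8-7-1: ill-formed.
(e) sonority 4-2-6-3: ill-formed.
(f) sonority 2-3-3: ill-formed.
(g) sonority 7-7-3-3: ill-formed.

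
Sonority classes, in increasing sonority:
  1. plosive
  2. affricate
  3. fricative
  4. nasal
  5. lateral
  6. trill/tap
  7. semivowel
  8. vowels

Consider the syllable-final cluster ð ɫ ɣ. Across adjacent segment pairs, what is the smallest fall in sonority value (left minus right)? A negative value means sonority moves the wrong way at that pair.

-2

/ð/: fricative = 3.
/ɫ/: lateral = 5.
/ɣ/: fricative = 3.
/ð/→/ɫ/: change -2.
/ɫ/→/ɣ/: change +2.
Minimum = -2.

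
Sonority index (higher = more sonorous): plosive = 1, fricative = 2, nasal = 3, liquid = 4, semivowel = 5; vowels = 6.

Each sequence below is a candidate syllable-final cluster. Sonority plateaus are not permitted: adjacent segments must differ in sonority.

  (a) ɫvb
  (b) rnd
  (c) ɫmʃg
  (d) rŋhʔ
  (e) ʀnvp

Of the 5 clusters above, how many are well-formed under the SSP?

5

(a) sonority 4-2-1: well-formed.
(b) sonority 4-3-1: well-formed.
(c) sonority 4-3-2-1: well-formed.
(d) sonority 4-3-2-1: well-formed.
(e) sonority 4-3-2-1: well-formed.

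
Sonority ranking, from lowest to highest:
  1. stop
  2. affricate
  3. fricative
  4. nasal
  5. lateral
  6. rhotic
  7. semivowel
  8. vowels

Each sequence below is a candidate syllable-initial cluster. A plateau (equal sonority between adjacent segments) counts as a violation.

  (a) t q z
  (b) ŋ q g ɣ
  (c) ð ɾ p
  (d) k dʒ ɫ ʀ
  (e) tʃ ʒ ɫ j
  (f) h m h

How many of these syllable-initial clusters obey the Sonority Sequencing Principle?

2

(a) t q z: profile 1-1-3 — violates.
(b) ŋ q g ɣ: profile 4-1-1-3 — violates.
(c) ð ɾ p: profile 3-6-1 — violates.
(d) k dʒ ɫ ʀ: profile 1-2-5-6 — obeys.
(e) tʃ ʒ ɫ j: profile 2-3-5-7 — obeys.
(f) h m h: profile 3-4-3 — violates.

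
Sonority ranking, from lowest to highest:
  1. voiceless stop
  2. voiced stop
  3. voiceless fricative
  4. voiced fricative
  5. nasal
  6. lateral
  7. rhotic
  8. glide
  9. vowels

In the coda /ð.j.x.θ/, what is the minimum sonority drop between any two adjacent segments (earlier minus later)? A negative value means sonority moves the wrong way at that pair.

-4

/ð/: voiced fricative = 4.
/j/: glide = 8.
/x/: voiceless fricative = 3.
/θ/: voiceless fricative = 3.
/ð/→/j/: change -4.
/j/→/x/: change +5.
/x/→/θ/: change +0.
Minimum = -4.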